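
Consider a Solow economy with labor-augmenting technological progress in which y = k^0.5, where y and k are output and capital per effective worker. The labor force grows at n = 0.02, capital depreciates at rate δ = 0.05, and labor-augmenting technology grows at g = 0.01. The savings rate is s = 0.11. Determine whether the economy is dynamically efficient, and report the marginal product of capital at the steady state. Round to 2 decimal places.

n + g + δ = 0.02 + 0.01 + 0.05 = 0.08.
Steady-state k*: s·k^0.5 = 0.08·k gives k* = (0.11/0.08)^(1/0.5) ≈ 1.8906.
MPK = 0.5·1.8906^(-0.5) ≈ 0.3636.
MPK > n+g+δ = 0.08, so the economy is dynamically efficient (under-saving).

dynamically efficient; MPK ≈ 0.36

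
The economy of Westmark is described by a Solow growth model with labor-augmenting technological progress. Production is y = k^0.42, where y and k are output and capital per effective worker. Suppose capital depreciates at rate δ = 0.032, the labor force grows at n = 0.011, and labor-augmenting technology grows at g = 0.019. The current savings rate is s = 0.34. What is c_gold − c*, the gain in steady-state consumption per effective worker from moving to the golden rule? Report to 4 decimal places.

Δc ≈ 0.0545

Capital per effective worker breaks even when investment replaces (n + g + δ)·k; here n + g + δ = 0.062.
Current steady state (s = 0.34): k* = (0.34/0.062)^(1/0.58) ≈ 18.8056, y* = 18.8056^0.42 ≈ 3.4293, c* = (1−0.34)·3.4293 ≈ 2.2633.
Maximizing c = f(k) − (n+g+δ)·k gives f'(k) = n+g+δ, i.e. 0.42·k^(0.42−1) = 0.062, so k_gold = (0.42/0.062)^(1/0.58) ≈ 27.0715.
y_gold = 27.0715^0.42 ≈ 3.9963, c_gold = y_gold − 0.062·k_gold ≈ 2.3178.
Gain: Δc = 2.3178 − 2.2633 ≈ 0.0545.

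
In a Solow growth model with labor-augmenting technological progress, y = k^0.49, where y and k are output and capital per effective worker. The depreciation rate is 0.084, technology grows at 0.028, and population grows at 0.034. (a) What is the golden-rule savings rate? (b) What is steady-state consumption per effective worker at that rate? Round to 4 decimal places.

(a) s_gold = 0.4900; (b) c_gold ≈ 1.6323

n + g + δ = 0.034 + 0.028 + 0.084 = 0.146.
For Cobb-Douglas, s_gold equals capital's share: s_gold = 0.49.
Setting f'(k) = n+g+δ gives 0.49·k^(0.49−1) = 0.146, hence k_gold = (0.49/0.146)^(1/0.51) ≈ 10.7415.
y_gold = 10.7415^0.49 ≈ 3.2005; c_gold = (1−0.49)·y_gold ≈ 1.6323.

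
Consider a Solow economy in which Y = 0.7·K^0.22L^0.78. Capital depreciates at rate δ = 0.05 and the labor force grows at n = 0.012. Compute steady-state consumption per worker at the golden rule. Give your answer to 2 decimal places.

c_gold ≈ 0.71

Capital per worker breaks even when investment replaces (n + δ)·k; here n + δ = 0.062.
Setting f'(k) = n+δ gives 0.22·0.7·k^(0.22−1) = 0.062, hence k_gold = (0.22·0.7/0.062)^(1/0.78) ≈ 3.2105.
y_gold = 0.7·3.2105^0.22 ≈ 0.9048.
c_gold = y_gold − (n+δ)·k_gold = 0.9048 − 0.062·3.2105 ≈ 0.7057.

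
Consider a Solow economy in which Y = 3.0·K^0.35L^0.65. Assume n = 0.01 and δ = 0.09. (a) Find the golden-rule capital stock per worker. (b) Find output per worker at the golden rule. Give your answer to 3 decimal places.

(a) k_gold ≈ 37.244; (b) y_gold ≈ 10.641

Break-even investment rate: n + δ = 0.01 + 0.09 = 0.1.
Maximizing c = f(k) − (n+δ)·k gives f'(k) = n+δ, i.e. 0.35·3.0·k^(0.35−1) = 0.1, so k_gold = (0.35·3.0/0.1)^(1/0.65) ≈ 37.2444.
y_gold = 3.0·37.2444^0.35 ≈ 10.6412.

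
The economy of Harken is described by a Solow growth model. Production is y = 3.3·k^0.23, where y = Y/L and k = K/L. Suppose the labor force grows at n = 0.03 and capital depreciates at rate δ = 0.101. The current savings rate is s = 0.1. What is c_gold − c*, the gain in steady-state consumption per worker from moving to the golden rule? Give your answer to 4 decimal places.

n + δ = 0.03 + 0.101 = 0.131.
Current steady state (s = 0.1): k* = (0.1·3.3/0.131)^(1/0.77) ≈ 3.3197, y* = 3.3·3.3197^0.23 ≈ 4.3488, c* = (1−0.1)·4.3488 ≈ 3.9139.
Setting f'(k) = n+δ gives 0.23·3.3·k^(0.23−1) = 0.131, hence k_gold = (0.23·3.3/0.131)^(1/0.77) ≈ 9.7920.
y_gold = 3.3·9.7920^0.23 ≈ 5.5772, c_gold = y_gold − 0.131·k_gold ≈ 4.2944.
Gain: Δc = 4.2944 − 3.9139 ≈ 0.3805.

Δc ≈ 0.3805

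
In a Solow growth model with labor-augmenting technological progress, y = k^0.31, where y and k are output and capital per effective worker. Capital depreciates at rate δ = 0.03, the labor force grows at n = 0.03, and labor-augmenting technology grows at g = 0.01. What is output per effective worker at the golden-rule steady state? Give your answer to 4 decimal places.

Break-even investment rate: n + g + δ = 0.03 + 0.01 + 0.03 = 0.07.
Golden rule sets MPK = n+g+δ: 0.31·k^(0.31−1) = 0.07, so k_gold = (0.31/0.07)^(1/0.69) ≈ 8.6420.
Output: y_gold = k_gold^0.31 = 8.6420^0.31 ≈ 1.9514.

y_gold ≈ 1.9514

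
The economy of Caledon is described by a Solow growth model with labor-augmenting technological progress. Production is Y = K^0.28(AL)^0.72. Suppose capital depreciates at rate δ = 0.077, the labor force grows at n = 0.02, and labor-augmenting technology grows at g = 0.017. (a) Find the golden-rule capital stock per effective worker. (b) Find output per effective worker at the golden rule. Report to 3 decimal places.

Break-even investment rate: n + g + δ = 0.02 + 0.017 + 0.077 = 0.114.
Setting f'(k) = n+g+δ gives 0.28·k^(0.28−1) = 0.114, hence k_gold = (0.28/0.114)^(1/0.72) ≈ 3.4835.
y_gold = 3.4835^0.28 ≈ 1.4183.

(a) k_gold ≈ 3.484; (b) y_gold ≈ 1.418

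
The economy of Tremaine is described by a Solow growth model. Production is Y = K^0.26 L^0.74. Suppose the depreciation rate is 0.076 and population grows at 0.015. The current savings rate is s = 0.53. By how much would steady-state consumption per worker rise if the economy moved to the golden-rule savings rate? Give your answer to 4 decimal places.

Capital per worker breaks even when investment replaces (n + δ)·k; here n + δ = 0.091.
Current steady state (s = 0.53): k* = (0.53/0.091)^(1/0.74) ≈ 10.8168, y* = 10.8168^0.26 ≈ 1.8572, c* = (1−0.53)·1.8572 ≈ 0.8729.
Golden rule sets MPK = n+δ: 0.26·k^(0.26−1) = 0.091, so k_gold = (0.26/0.091)^(1/0.74) ≈ 4.1317.
y_gold = 4.1317^0.26 ≈ 1.4461, c_gold = y_gold − 0.091·k_gold ≈ 1.0701.
Gain: Δc = 1.0701 − 0.8729 ≈ 0.1972.

Δc ≈ 0.1972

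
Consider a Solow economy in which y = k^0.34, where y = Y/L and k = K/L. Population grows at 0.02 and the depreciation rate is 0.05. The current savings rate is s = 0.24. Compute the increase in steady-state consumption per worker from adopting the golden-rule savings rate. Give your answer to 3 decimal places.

Δc ≈ 0.056

n + δ = 0.02 + 0.05 = 0.07.
Current steady state (s = 0.24): k* = (0.24/0.07)^(1/0.66) ≈ 6.4681, y* = 6.4681^0.34 ≈ 1.8865, c* = (1−0.24)·1.8865 ≈ 1.4338.
Maximizing c = f(k) − (n+δ)·k gives f'(k) = n+δ, i.e. 0.34·k^(0.34−1) = 0.07, so k_gold = (0.34/0.07)^(1/0.66) ≈ 10.9641.
y_gold = 10.9641^0.34 ≈ 2.2573, c_gold = y_gold − 0.07·k_gold ≈ 1.4898.
Gain: Δc = 1.4898 − 1.4338 ≈ 0.0561.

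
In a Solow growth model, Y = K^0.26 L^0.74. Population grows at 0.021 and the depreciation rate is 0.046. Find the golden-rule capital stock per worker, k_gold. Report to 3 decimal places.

k_gold ≈ 6.249

Capital per worker breaks even when investment replaces (n + δ)·k; here n + δ = 0.067.
Maximizing c = f(k) − (n+δ)·k gives f'(k) = n+δ, i.e. 0.26·k^(0.26−1) = 0.067, so k_gold = (0.26/0.067)^(1/0.74) ≈ 6.2490.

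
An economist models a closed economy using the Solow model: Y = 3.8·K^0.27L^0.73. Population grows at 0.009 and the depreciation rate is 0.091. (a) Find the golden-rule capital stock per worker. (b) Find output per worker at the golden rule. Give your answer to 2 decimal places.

The effective depreciation rate is n + δ = 0.009 + 0.091 = 0.1.
Setting f'(k) = n+δ gives 0.27·3.8·k^(0.27−1) = 0.1, hence k_gold = (0.27·3.8/0.1)^(1/0.73) ≈ 24.2736.
y_gold = 3.8·24.2736^0.27 ≈ 8.9902.

(a) k_gold ≈ 24.27; (b) y_gold ≈ 8.99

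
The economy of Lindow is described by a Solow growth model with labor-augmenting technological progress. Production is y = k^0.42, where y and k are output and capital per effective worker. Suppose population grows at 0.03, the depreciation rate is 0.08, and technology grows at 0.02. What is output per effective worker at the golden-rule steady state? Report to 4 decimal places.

y_gold ≈ 2.3378

n + g + δ = 0.03 + 0.02 + 0.08 = 0.13.
At the golden rule the marginal product of capital equals n+g+δ: 0.42·k^(0.42−1) = 0.13. Solving, k_gold = (0.42/0.13)^(1/0.58) ≈ 7.5529.
Output: y_gold = k_gold^0.42 = 7.5529^0.42 ≈ 2.3378.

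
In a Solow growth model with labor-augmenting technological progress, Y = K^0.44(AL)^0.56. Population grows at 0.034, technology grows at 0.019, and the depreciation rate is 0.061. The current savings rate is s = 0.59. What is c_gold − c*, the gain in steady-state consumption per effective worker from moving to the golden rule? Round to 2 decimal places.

n + g + δ = 0.034 + 0.019 + 0.061 = 0.114.
Current steady state (s = 0.59): k* = (0.59/0.114)^(1/0.56) ≈ 18.8324, y* = 18.8324^0.44 ≈ 3.6388, c* = (1−0.59)·3.6388 ≈ 1.4919.
Golden rule sets MPK = n+g+δ: 0.44·k^(0.44−1) = 0.114, so k_gold = (0.44/0.114)^(1/0.56) ≈ 11.1534.
y_gold = 11.1534^0.44 ≈ 2.8897, c_gold = y_gold − 0.114·k_gold ≈ 1.6183.
Gain: Δc = 1.6183 − 1.4919 ≈ 0.1263.

Δc ≈ 0.13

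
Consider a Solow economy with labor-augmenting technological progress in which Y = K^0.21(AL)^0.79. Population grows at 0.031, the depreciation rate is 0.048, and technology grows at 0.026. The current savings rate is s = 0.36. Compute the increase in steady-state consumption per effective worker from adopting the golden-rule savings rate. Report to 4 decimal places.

Δc ≈ 0.0618

n + g + δ = 0.031 + 0.026 + 0.048 = 0.105.
Current steady state (s = 0.36): k* = (0.36/0.105)^(1/0.79) ≈ 4.7573, y* = 4.7573^0.21 ≈ 1.3875, c* = (1−0.36)·1.3875 ≈ 0.8880.
Golden rule sets MPK = n+g+δ: 0.21·k^(0.21−1) = 0.105, so k_gold = (0.21/0.105)^(1/0.79) ≈ 2.4046.
y_gold = 2.4046^0.21 ≈ 1.2023, c_gold = y_gold − 0.105·k_gold ≈ 0.9498.
Gain: Δc = 0.9498 − 0.8880 ≈ 0.0618.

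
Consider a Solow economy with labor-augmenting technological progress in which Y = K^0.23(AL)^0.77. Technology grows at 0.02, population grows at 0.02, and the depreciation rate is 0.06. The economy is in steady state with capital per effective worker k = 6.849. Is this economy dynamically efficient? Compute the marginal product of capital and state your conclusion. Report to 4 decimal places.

dynamically inefficient; MPK ≈ 0.0523

The effective depreciation rate is n + g + δ = 0.02 + 0.02 + 0.06 = 0.1.
MPK = 0.23·k^(0.23−1) = 0.23·6.849^(-0.77) ≈ 0.0523.
MPK < 0.1, so the economy is dynamically inefficient (over-saving).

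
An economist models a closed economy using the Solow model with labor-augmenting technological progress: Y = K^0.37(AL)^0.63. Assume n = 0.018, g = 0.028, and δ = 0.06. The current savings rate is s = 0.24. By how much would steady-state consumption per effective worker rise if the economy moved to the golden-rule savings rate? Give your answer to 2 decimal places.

Δc ≈ 0.08

Capital per effective worker breaks even when investment replaces (n + g + δ)·k; here n + g + δ = 0.106.
Current steady state (s = 0.24): k* = (0.24/0.106)^(1/0.63) ≈ 3.6588, y* = 3.6588^0.37 ≈ 1.6160, c* = (1−0.24)·1.6160 ≈ 1.2281.
Maximizing c = f(k) − (n+g+δ)·k gives f'(k) = n+g+δ, i.e. 0.37·k^(0.37−1) = 0.106, so k_gold = (0.37/0.106)^(1/0.63) ≈ 7.2734.
y_gold = 7.2734^0.37 ≈ 2.0837, c_gold = y_gold − 0.106·k_gold ≈ 1.3128.
Gain: Δc = 1.3128 − 1.2281 ≈ 0.0846.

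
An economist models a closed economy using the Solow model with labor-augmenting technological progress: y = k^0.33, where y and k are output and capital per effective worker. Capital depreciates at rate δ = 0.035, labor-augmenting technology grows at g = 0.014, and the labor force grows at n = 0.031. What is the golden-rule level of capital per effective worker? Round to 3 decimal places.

Break-even investment rate: n + g + δ = 0.031 + 0.014 + 0.035 = 0.08.
Golden rule sets MPK = n+g+δ: 0.33·k^(0.33−1) = 0.08, so k_gold = (0.33/0.08)^(1/0.67) ≈ 8.2898.

k_gold ≈ 8.290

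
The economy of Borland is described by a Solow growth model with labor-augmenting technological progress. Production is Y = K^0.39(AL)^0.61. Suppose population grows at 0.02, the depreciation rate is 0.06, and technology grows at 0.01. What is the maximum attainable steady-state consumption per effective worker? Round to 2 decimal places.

n + g + δ = 0.02 + 0.01 + 0.06 = 0.09.
Golden rule sets MPK = n+g+δ: 0.39·k^(0.39−1) = 0.09, so k_gold = (0.39/0.09)^(1/0.61) ≈ 11.0655.
y_gold = 11.0655^0.39 ≈ 2.5536.
c_gold = y_gold − (n+g+δ)·k_gold = 2.5536 − 0.09·11.0655 ≈ 1.5577.

c_gold ≈ 1.56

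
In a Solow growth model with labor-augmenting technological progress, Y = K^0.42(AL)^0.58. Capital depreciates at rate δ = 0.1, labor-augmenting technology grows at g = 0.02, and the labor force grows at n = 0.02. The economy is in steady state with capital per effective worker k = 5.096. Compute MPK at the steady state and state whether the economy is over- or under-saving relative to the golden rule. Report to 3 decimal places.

under-saving; MPK ≈ 0.163

n + g + δ = 0.02 + 0.02 + 0.1 = 0.14.
MPK = 0.42·k^(0.42−1) = 0.42·5.096^(-0.58) ≈ 0.1633.
MPK > 0.14, so the economy is dynamically efficient (under-saving).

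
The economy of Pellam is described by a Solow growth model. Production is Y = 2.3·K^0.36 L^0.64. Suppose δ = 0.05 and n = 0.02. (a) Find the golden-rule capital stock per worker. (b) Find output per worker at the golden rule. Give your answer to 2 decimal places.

(a) k_gold ≈ 47.47; (b) y_gold ≈ 9.23

n + δ = 0.02 + 0.05 = 0.07.
Golden rule sets MPK = n+δ: 0.36·2.3·k^(0.36−1) = 0.07, so k_gold = (0.36·2.3/0.07)^(1/0.64) ≈ 47.4741.
y_gold = 2.3·47.4741^0.36 ≈ 9.2311.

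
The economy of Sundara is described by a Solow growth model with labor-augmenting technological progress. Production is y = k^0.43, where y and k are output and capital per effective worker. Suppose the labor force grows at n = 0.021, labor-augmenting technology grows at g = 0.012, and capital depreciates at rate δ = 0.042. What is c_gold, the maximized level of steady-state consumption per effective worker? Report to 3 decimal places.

n + g + δ = 0.021 + 0.012 + 0.042 = 0.075.
Maximizing c = f(k) − (n+g+δ)·k gives f'(k) = n+g+δ, i.e. 0.43·k^(0.43−1) = 0.075, so k_gold = (0.43/0.075)^(1/0.57) ≈ 21.4062.
y_gold = 21.4062^0.43 ≈ 3.7336.
c_gold = y_gold − (n+g+δ)·k_gold = 3.7336 − 0.075·21.4062 ≈ 2.1282.

c_gold ≈ 2.128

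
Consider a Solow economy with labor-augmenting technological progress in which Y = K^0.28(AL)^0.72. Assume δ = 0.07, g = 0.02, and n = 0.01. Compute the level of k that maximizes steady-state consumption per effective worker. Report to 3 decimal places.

Capital per effective worker breaks even when investment replaces (n + g + δ)·k; here n + g + δ = 0.1.
Golden rule sets MPK = n+g+δ: 0.28·k^(0.28−1) = 0.1, so k_gold = (0.28/0.1)^(1/0.72) ≈ 4.1788.

k_gold ≈ 4.179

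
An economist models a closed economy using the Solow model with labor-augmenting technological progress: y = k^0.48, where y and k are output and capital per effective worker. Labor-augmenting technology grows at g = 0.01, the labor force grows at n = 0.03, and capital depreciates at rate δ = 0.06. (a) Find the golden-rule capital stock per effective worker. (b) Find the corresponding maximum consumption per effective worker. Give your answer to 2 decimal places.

(a) k_gold ≈ 20.42; (b) c_gold ≈ 2.21

Break-even investment rate: n + g + δ = 0.03 + 0.01 + 0.06 = 0.1.
Golden rule sets MPK = n+g+δ: 0.48·k^(0.48−1) = 0.1, so k_gold = (0.48/0.1)^(1/0.52) ≈ 20.4211.
y_gold = 20.4211^0.48 ≈ 4.2544; c_gold = y_gold − 0.1·k_gold ≈ 2.2123.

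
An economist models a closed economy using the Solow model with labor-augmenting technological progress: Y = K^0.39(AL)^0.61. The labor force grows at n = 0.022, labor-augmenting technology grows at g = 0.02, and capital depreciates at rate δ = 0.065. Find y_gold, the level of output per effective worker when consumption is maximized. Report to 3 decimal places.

y_gold ≈ 2.286

Capital per effective worker breaks even when investment replaces (n + g + δ)·k; here n + g + δ = 0.107.
Maximizing c = f(k) − (n+g+δ)·k gives f'(k) = n+g+δ, i.e. 0.39·k^(0.39−1) = 0.107, so k_gold = (0.39/0.107)^(1/0.61) ≈ 8.3327.
Output: y_gold = k_gold^0.39 = 8.3327^0.39 ≈ 2.2862.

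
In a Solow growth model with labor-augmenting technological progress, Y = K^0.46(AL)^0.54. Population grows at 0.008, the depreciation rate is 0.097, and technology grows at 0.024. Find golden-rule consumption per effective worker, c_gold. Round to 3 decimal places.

c_gold ≈ 1.595

Break-even investment rate: n + g + δ = 0.008 + 0.024 + 0.097 = 0.129.
Setting f'(k) = n+g+δ gives 0.46·k^(0.46−1) = 0.129, hence k_gold = (0.46/0.129)^(1/0.54) ≈ 10.5326.
y_gold = 10.5326^0.46 ≈ 2.9537.
c_gold = y_gold − (n+g+δ)·k_gold = 2.9537 − 0.129·10.5326 ≈ 1.5950.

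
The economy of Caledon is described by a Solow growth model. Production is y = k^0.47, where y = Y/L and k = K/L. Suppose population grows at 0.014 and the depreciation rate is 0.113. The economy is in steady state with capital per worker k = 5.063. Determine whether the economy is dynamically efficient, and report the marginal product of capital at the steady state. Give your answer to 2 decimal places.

dynamically efficient; MPK ≈ 0.20

n + δ = 0.014 + 0.113 = 0.127.
MPK = 0.47·k^(0.47−1) = 0.47·5.063^(-0.53) ≈ 0.1990.
MPK > 0.127, so the economy is dynamically efficient (under-saving).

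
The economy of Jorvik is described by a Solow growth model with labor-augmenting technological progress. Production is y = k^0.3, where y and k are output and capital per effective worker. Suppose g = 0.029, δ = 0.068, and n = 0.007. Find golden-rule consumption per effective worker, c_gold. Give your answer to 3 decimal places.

c_gold ≈ 1.102

Break-even investment rate: n + g + δ = 0.007 + 0.029 + 0.068 = 0.104.
Setting f'(k) = n+g+δ gives 0.3·k^(0.3−1) = 0.104, hence k_gold = (0.3/0.104)^(1/0.7) ≈ 4.5422.
y_gold = 4.5422^0.3 ≈ 1.5746.
c_gold = y_gold − (n+g+δ)·k_gold = 1.5746 − 0.104·4.5422 ≈ 1.1022.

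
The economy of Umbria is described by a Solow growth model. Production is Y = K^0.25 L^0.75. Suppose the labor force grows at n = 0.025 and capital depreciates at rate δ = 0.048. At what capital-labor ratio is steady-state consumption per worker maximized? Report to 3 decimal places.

The effective depreciation rate is n + δ = 0.025 + 0.048 = 0.073.
Maximizing c = f(k) − (n+δ)·k gives f'(k) = n+δ, i.e. 0.25·k^(0.25−1) = 0.073, so k_gold = (0.25/0.073)^(1/0.75) ≈ 5.1621.

k_gold ≈ 5.162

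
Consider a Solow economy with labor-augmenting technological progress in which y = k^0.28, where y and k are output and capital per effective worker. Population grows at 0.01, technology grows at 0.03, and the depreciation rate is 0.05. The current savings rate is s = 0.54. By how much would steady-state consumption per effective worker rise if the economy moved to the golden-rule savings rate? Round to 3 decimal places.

Δc ≈ 0.196

Break-even investment rate: n + g + δ = 0.01 + 0.03 + 0.05 = 0.09.
Current steady state (s = 0.54): k* = (0.54/0.09)^(1/0.72) ≈ 12.0439, y* = 12.0439^0.28 ≈ 2.0073, c* = (1−0.54)·2.0073 ≈ 0.9234.
Maximizing c = f(k) − (n+g+δ)·k gives f'(k) = n+g+δ, i.e. 0.28·k^(0.28−1) = 0.09, so k_gold = (0.28/0.09)^(1/0.72) ≈ 4.8373.
y_gold = 4.8373^0.28 ≈ 1.5549, c_gold = y_gold − 0.09·k_gold ≈ 1.1195.
Gain: Δc = 1.1195 − 0.9234 ≈ 0.1961.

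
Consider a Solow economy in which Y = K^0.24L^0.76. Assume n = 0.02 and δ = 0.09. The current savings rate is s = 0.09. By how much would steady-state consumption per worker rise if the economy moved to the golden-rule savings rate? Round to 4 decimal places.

Δc ≈ 0.1182

n + δ = 0.02 + 0.09 = 0.11.
Current steady state (s = 0.09): k* = (0.09/0.11)^(1/0.76) ≈ 0.7679, y* = 0.7679^0.24 ≈ 0.9386, c* = (1−0.09)·0.9386 ≈ 0.8541.
Golden rule sets MPK = n+δ: 0.24·k^(0.24−1) = 0.11, so k_gold = (0.24/0.11)^(1/0.76) ≈ 2.7913.
y_gold = 2.7913^0.24 ≈ 1.2794, c_gold = y_gold − 0.11·k_gold ≈ 0.9723.
Gain: Δc = 0.9723 − 0.8541 ≈ 0.1182.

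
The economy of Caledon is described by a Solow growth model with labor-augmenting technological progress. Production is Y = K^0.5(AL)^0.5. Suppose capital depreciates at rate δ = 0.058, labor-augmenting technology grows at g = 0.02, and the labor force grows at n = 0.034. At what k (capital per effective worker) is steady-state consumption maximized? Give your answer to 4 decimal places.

k_gold ≈ 19.9298

Break-even investment rate: n + g + δ = 0.034 + 0.02 + 0.058 = 0.112.
Setting f'(k) = n+g+δ gives 0.5·k^(0.5−1) = 0.112, hence k_gold = (0.5/0.112)^(1/0.5) ≈ 19.9298.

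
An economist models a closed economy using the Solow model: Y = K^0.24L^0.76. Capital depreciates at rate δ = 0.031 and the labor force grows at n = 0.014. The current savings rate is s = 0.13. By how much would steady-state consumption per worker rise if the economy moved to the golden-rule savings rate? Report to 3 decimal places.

n + δ = 0.014 + 0.031 = 0.045.
Current steady state (s = 0.13): k* = (0.13/0.045)^(1/0.76) ≈ 4.0385, y* = 4.0385^0.24 ≈ 1.3980, c* = (1−0.13)·1.3980 ≈ 1.2162.
Golden rule sets MPK = n+δ: 0.24·k^(0.24−1) = 0.045, so k_gold = (0.24/0.045)^(1/0.76) ≈ 9.0485.
y_gold = 9.0485^0.24 ≈ 1.6966, c_gold = y_gold − 0.045·k_gold ≈ 1.2894.
Gain: Δc = 1.2894 − 1.2162 ≈ 0.0732.

Δc ≈ 0.073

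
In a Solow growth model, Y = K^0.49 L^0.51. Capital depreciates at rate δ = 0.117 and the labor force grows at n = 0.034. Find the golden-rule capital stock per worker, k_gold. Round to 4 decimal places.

k_gold ≈ 10.0552

n + δ = 0.034 + 0.117 = 0.151.
At the golden rule the marginal product of capital equals n+δ: 0.49·k^(0.49−1) = 0.151. Solving, k_gold = (0.49/0.151)^(1/0.51) ≈ 10.0552.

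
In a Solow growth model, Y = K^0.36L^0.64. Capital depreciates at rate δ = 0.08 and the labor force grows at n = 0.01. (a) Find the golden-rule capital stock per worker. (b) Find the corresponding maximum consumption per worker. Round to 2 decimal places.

Break-even investment rate: n + δ = 0.01 + 0.08 = 0.09.
At the golden rule the marginal product of capital equals n+δ: 0.36·k^(0.36−1) = 0.09. Solving, k_gold = (0.36/0.09)^(1/0.64) ≈ 8.7241.
y_gold = 8.7241^0.36 ≈ 2.1810; c_gold = y_gold − 0.09·k_gold ≈ 1.3958.

(a) k_gold ≈ 8.72; (b) c_gold ≈ 1.40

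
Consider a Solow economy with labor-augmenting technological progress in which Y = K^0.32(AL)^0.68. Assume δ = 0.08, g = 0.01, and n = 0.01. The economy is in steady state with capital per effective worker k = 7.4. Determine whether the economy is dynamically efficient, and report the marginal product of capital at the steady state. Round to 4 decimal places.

Capital per effective worker breaks even when investment replaces (n + g + δ)·k; here n + g + δ = 0.1.
MPK = 0.32·k^(0.32−1) = 0.32·7.4^(-0.68) ≈ 0.0820.
MPK < 0.1, so the economy is dynamically inefficient (over-saving).

dynamically inefficient; MPK ≈ 0.0820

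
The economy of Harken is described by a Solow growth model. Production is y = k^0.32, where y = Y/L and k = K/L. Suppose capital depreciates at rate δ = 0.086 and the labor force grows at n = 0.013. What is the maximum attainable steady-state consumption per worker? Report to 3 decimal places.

Capital per worker breaks even when investment replaces (n + δ)·k; here n + δ = 0.099.
Maximizing c = f(k) − (n+δ)·k gives f'(k) = n+δ, i.e. 0.32·k^(0.32−1) = 0.099, so k_gold = (0.32/0.099)^(1/0.68) ≈ 5.6142.
y_gold = 5.6142^0.32 ≈ 1.7369.
c_gold = y_gold − (n+δ)·k_gold = 1.7369 − 0.099·5.6142 ≈ 1.1811.

c_gold ≈ 1.181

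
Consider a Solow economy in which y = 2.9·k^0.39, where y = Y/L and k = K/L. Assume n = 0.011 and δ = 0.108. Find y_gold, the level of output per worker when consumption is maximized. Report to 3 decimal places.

y_gold ≈ 12.236

n + δ = 0.011 + 0.108 = 0.119.
Golden rule sets MPK = n+δ: 0.39·2.9·k^(0.39−1) = 0.119, so k_gold = (0.39·2.9/0.119)^(1/0.61) ≈ 40.0996.
Output: y_gold = 2.9·k_gold^0.39 = 2.9·40.0996^0.39 ≈ 12.2355.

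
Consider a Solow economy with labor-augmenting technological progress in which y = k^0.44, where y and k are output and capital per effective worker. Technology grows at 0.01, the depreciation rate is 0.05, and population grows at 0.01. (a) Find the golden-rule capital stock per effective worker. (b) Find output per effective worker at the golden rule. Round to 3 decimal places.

(a) k_gold ≈ 26.646; (b) y_gold ≈ 4.239

Break-even investment rate: n + g + δ = 0.01 + 0.01 + 0.05 = 0.07.
Golden rule sets MPK = n+g+δ: 0.44·k^(0.44−1) = 0.07, so k_gold = (0.44/0.07)^(1/0.56) ≈ 26.6461.
y_gold = 26.6461^0.44 ≈ 4.2391.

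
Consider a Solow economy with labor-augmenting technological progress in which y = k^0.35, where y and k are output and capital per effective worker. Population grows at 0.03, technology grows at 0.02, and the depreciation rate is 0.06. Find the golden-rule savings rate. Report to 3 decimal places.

n + g + δ = 0.03 + 0.02 + 0.06 = 0.11.
At the golden rule MPK = n+g+δ, and in any Cobb-Douglas steady state s = (n+g+δ)·k/y = MPK·k/y = capital's share 0.35.

s_gold = 0.350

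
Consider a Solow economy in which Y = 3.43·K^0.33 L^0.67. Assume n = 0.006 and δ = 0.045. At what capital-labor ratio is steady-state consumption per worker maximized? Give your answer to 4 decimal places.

k_gold ≈ 102.1669

n + δ = 0.006 + 0.045 = 0.051.
Setting f'(k) = n+δ gives 0.33·3.43·k^(0.33−1) = 0.051, hence k_gold = (0.33·3.43/0.051)^(1/0.67) ≈ 102.1669.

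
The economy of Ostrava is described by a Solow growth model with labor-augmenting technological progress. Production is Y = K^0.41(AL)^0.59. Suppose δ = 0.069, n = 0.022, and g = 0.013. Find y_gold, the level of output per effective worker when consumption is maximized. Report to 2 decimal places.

n + g + δ = 0.022 + 0.013 + 0.069 = 0.104.
Maximizing c = f(k) − (n+g+δ)·k gives f'(k) = n+g+δ, i.e. 0.41·k^(0.41−1) = 0.104, so k_gold = (0.41/0.104)^(1/0.59) ≈ 10.2270.
Output: y_gold = k_gold^0.41 = 10.2270^0.41 ≈ 2.5942.

y_gold ≈ 2.59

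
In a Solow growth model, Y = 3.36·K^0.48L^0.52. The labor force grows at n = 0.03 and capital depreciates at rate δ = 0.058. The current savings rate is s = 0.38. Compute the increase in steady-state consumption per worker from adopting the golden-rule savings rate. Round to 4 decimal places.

n + δ = 0.03 + 0.058 = 0.088.
Current steady state (s = 0.38): k* = (0.38·3.36/0.088)^(1/0.52) ≈ 171.3655, y* = 3.36·171.3655^0.48 ≈ 39.6846, c* = (1−0.38)·39.6846 ≈ 24.6045.
Golden rule sets MPK = n+δ: 0.48·3.36·k^(0.48−1) = 0.088, so k_gold = (0.48·3.36/0.088)^(1/0.52) ≈ 268.5557.
y_gold = 3.36·268.5557^0.48 ≈ 49.2352, c_gold = y_gold − 0.088·k_gold ≈ 25.6023.
Gain: Δc = 25.6023 − 24.6045 ≈ 0.9978.

Δc ≈ 0.9978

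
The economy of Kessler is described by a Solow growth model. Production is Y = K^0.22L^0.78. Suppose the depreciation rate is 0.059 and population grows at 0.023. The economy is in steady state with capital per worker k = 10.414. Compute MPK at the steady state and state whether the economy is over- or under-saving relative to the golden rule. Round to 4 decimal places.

Break-even investment rate: n + δ = 0.023 + 0.059 = 0.082.
MPK = 0.22·k^(0.22−1) = 0.22·10.414^(-0.78) ≈ 0.0354.
MPK < 0.082, so the economy is dynamically inefficient (over-saving).

over-saving; MPK ≈ 0.0354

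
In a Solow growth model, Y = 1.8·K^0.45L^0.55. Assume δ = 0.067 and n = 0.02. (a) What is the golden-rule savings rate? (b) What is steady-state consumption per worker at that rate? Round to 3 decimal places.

(a) s_gold = 0.450; (b) c_gold ≈ 6.144

Break-even investment rate: n + δ = 0.02 + 0.067 = 0.087.
For Cobb-Douglas, s_gold equals capital's share: s_gold = 0.45.
At the golden rule the marginal product of capital equals n+δ: 0.45·1.8·k^(0.45−1) = 0.087. Solving, k_gold = (0.45·1.8/0.087)^(1/0.55) ≈ 57.7771.
y_gold = 1.8·57.7771^0.45 ≈ 11.1702; c_gold = (1−0.45)·y_gold ≈ 6.1436.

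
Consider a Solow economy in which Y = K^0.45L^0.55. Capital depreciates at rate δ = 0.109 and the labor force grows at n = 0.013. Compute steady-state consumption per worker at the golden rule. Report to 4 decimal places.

n + δ = 0.013 + 0.109 = 0.122.
Maximizing c = f(k) − (n+δ)·k gives f'(k) = n+δ, i.e. 0.45·k^(0.45−1) = 0.122, so k_gold = (0.45/0.122)^(1/0.55) ≈ 10.7310.
y_gold = 10.7310^0.45 ≈ 2.9093.
c_gold = y_gold − (n+δ)·k_gold = 2.9093 − 0.122·10.7310 ≈ 1.6001.

c_gold ≈ 1.6001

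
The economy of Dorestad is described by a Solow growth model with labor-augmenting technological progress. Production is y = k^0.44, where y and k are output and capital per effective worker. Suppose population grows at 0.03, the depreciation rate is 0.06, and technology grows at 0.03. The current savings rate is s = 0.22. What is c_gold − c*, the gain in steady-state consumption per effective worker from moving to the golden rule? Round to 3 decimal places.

Δc ≈ 0.299

The effective depreciation rate is n + g + δ = 0.03 + 0.03 + 0.06 = 0.12.
Current steady state (s = 0.22): k* = (0.22/0.12)^(1/0.56) ≈ 2.9517, y* = 2.9517^0.44 ≈ 1.6100, c* = (1−0.22)·1.6100 ≈ 1.2558.
Setting f'(k) = n+g+δ gives 0.44·k^(0.44−1) = 0.12, hence k_gold = (0.44/0.12)^(1/0.56) ≈ 10.1772.
y_gold = 10.1772^0.44 ≈ 2.7756, c_gold = y_gold − 0.12·k_gold ≈ 1.5543.
Gain: Δc = 1.5543 − 1.2558 ≈ 0.2985.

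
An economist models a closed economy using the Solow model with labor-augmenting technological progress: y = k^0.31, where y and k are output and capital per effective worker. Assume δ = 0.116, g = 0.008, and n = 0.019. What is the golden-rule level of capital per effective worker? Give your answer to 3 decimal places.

k_gold ≈ 3.069

The effective depreciation rate is n + g + δ = 0.019 + 0.008 + 0.116 = 0.143.
Maximizing c = f(k) − (n+g+δ)·k gives f'(k) = n+g+δ, i.e. 0.31·k^(0.31−1) = 0.143, so k_gold = (0.31/0.143)^(1/0.69) ≈ 3.0690.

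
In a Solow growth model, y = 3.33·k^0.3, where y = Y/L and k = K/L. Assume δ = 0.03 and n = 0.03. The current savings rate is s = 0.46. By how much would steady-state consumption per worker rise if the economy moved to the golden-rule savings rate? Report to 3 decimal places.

Break-even investment rate: n + δ = 0.03 + 0.03 = 0.06.
Current steady state (s = 0.46): k* = (0.46·3.33/0.06)^(1/0.7) ≈ 102.3464, y* = 3.33·102.3464^0.3 ≈ 13.3495, c* = (1−0.46)·13.3495 ≈ 7.2087.
At the golden rule the marginal product of capital equals n+δ: 0.3·3.33·k^(0.3−1) = 0.06. Solving, k_gold = (0.3·3.33/0.06)^(1/0.7) ≈ 55.5747.
y_gold = 3.33·55.5747^0.3 ≈ 11.1149, c_gold = y_gold − 0.06·k_gold ≈ 7.7805.
Gain: Δc = 7.7805 − 7.2087 ≈ 0.5717.

Δc ≈ 0.572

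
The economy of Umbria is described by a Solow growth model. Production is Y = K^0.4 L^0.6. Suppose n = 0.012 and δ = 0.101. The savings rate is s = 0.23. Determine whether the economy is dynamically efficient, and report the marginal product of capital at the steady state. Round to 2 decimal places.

Capital per worker breaks even when investment replaces (n + δ)·k; here n + δ = 0.113.
Steady-state k*: s·k^0.4 = 0.113·k gives k* = (0.23/0.113)^(1/0.6) ≈ 3.2690.
MPK = 0.4·3.2690^(-0.6) ≈ 0.1965.
MPK > n+δ = 0.113, so the economy is dynamically efficient (under-saving).

dynamically efficient; MPK ≈ 0.20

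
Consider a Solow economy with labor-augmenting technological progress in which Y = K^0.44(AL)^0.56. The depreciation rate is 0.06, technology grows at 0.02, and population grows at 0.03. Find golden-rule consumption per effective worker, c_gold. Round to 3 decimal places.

c_gold ≈ 1.664

The effective depreciation rate is n + g + δ = 0.03 + 0.02 + 0.06 = 0.11.
At the golden rule the marginal product of capital equals n+g+δ: 0.44·k^(0.44−1) = 0.11. Solving, k_gold = (0.44/0.11)^(1/0.56) ≈ 11.8880.
y_gold = 11.8880^0.44 ≈ 2.9720.
c_gold = y_gold − (n+g+δ)·k_gold = 2.9720 − 0.11·11.8880 ≈ 1.6643.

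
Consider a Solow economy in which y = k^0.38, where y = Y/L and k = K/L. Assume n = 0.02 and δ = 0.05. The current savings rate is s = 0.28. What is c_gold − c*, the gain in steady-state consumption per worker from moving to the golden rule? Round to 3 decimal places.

Capital per worker breaks even when investment replaces (n + δ)·k; here n + δ = 0.07.
Current steady state (s = 0.28): k* = (0.28/0.07)^(1/0.62) ≈ 9.3554, y* = 9.3554^0.38 ≈ 2.3389, c* = (1−0.28)·2.3389 ≈ 1.6840.
Maximizing c = f(k) − (n+δ)·k gives f'(k) = n+δ, i.e. 0.38·k^(0.38−1) = 0.07, so k_gold = (0.38/0.07)^(1/0.62) ≈ 15.3101.
y_gold = 15.3101^0.38 ≈ 2.8203, c_gold = y_gold − 0.07·k_gold ≈ 1.7486.
Gain: Δc = 1.7486 − 1.6840 ≈ 0.0646.

Δc ≈ 0.065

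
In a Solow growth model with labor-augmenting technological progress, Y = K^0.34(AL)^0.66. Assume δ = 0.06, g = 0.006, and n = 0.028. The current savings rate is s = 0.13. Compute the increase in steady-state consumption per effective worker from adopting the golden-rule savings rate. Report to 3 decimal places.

Δc ≈ 0.252

The effective depreciation rate is n + g + δ = 0.028 + 0.006 + 0.06 = 0.094.
Current steady state (s = 0.13): k* = (0.13/0.094)^(1/0.66) ≈ 1.6344, y* = 1.6344^0.34 ≈ 1.1818, c* = (1−0.13)·1.1818 ≈ 1.0282.
Golden rule sets MPK = n+g+δ: 0.34·k^(0.34−1) = 0.094, so k_gold = (0.34/0.094)^(1/0.66) ≈ 7.0143.
y_gold = 7.0143^0.34 ≈ 1.9393, c_gold = y_gold − 0.094·k_gold ≈ 1.2799.
Gain: Δc = 1.2799 − 1.0282 ≈ 0.2518.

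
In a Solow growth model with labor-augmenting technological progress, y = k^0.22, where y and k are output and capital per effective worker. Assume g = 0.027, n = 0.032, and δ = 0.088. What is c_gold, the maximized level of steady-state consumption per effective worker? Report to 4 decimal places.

n + g + δ = 0.032 + 0.027 + 0.088 = 0.147.
Maximizing c = f(k) − (n+g+δ)·k gives f'(k) = n+g+δ, i.e. 0.22·k^(0.22−1) = 0.147, so k_gold = (0.22/0.147)^(1/0.78) ≈ 1.6768.
y_gold = 1.6768^0.22 ≈ 1.1204.
c_gold = y_gold − (n+g+δ)·k_gold = 1.1204 − 0.147·1.6768 ≈ 0.8739.

c_gold ≈ 0.8739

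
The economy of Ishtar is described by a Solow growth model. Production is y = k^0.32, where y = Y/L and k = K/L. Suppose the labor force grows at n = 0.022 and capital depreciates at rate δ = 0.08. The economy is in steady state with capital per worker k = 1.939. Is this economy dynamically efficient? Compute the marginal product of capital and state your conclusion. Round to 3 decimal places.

n + δ = 0.022 + 0.08 = 0.102.
MPK = 0.32·k^(0.32−1) = 0.32·1.939^(-0.68) ≈ 0.2040.
MPK > 0.102, so the economy is dynamically efficient (under-saving).

dynamically efficient; MPK ≈ 0.204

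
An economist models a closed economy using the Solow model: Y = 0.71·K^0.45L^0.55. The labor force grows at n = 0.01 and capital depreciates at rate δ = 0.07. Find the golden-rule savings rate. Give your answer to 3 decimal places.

Break-even investment rate: n + δ = 0.01 + 0.07 = 0.08.
At the golden rule MPK = n+δ, and in any Cobb-Douglas steady state s = (n+δ)·k/y = MPK·k/y = capital's share 0.45.

s_gold = 0.450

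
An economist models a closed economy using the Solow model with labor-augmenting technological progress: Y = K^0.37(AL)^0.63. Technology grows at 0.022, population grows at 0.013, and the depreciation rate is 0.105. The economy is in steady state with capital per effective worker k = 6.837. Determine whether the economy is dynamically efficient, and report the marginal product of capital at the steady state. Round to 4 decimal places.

n + g + δ = 0.013 + 0.022 + 0.105 = 0.14.
MPK = 0.37·k^(0.37−1) = 0.37·6.837^(-0.63) ≈ 0.1102.
MPK < 0.14, so the economy is dynamically inefficient (over-saving).

dynamically inefficient; MPK ≈ 0.1102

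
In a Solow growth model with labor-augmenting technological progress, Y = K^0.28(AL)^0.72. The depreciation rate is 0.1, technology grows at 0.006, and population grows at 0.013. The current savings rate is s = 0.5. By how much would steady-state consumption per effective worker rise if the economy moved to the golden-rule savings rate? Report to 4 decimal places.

Δc ≈ 0.1305

n + g + δ = 0.013 + 0.006 + 0.1 = 0.119.
Current steady state (s = 0.5): k* = (0.5/0.119)^(1/0.72) ≈ 7.3429, y* = 7.3429^0.28 ≈ 1.7476, c* = (1−0.5)·1.7476 ≈ 0.8738.
Golden rule sets MPK = n+g+δ: 0.28·k^(0.28−1) = 0.119, so k_gold = (0.28/0.119)^(1/0.72) ≈ 3.2819.
y_gold = 3.2819^0.28 ≈ 1.3948, c_gold = y_gold − 0.119·k_gold ≈ 1.0043.
Gain: Δc = 1.0043 − 0.8738 ≈ 0.1305.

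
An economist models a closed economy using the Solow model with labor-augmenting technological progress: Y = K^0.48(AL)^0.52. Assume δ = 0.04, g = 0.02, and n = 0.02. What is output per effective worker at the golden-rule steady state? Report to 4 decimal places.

n + g + δ = 0.02 + 0.02 + 0.04 = 0.08.
Golden rule sets MPK = n+g+δ: 0.48·k^(0.48−1) = 0.08, so k_gold = (0.48/0.08)^(1/0.52) ≈ 31.3650.
Output: y_gold = k_gold^0.48 = 31.3650^0.48 ≈ 5.2275.

y_gold ≈ 5.2275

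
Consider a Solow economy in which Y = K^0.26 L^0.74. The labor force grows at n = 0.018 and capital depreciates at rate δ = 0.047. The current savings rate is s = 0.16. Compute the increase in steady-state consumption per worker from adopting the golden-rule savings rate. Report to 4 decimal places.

Δc ≈ 0.0517

Break-even investment rate: n + δ = 0.018 + 0.047 = 0.065.
Current steady state (s = 0.16): k* = (0.16/0.065)^(1/0.74) ≈ 3.3780, y* = 3.3780^0.26 ≈ 1.3723, c* = (1−0.16)·1.3723 ≈ 1.1527.
At the golden rule the marginal product of capital equals n+δ: 0.26·k^(0.26−1) = 0.065. Solving, k_gold = (0.26/0.065)^(1/0.74) ≈ 6.5102.
y_gold = 6.5102^0.26 ≈ 1.6276, c_gold = y_gold − 0.065·k_gold ≈ 1.2044.
Gain: Δc = 1.2044 − 1.1527 ≈ 0.0517.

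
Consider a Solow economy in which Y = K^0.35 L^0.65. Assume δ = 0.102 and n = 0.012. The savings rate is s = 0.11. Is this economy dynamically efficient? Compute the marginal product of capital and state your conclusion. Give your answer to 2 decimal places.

The effective depreciation rate is n + δ = 0.012 + 0.102 = 0.114.
Steady-state k*: s·k^0.35 = 0.114·k gives k* = (0.11/0.114)^(1/0.65) ≈ 0.9465.
MPK = 0.35·0.9465^(-0.65) ≈ 0.3627.
MPK > n+δ = 0.114, so the economy is dynamically efficient (under-saving).

dynamically efficient; MPK ≈ 0.36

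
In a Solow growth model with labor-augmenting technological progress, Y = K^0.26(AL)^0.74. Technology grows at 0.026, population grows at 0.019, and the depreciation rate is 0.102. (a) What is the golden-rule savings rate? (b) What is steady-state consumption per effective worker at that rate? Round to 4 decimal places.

(a) s_gold = 0.2600; (b) c_gold ≈ 0.9042

Capital per effective worker breaks even when investment replaces (n + g + δ)·k; here n + g + δ = 0.147.
For Cobb-Douglas, s_gold equals capital's share: s_gold = 0.26.
At the golden rule the marginal product of capital equals n+g+δ: 0.26·k^(0.26−1) = 0.147. Solving, k_gold = (0.26/0.147)^(1/0.74) ≈ 2.1611.
y_gold = 2.1611^0.26 ≈ 1.2218; c_gold = (1−0.26)·y_gold ≈ 0.9042.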